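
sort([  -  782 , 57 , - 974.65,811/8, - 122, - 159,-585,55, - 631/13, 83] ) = [ - 974.65, - 782, - 585, - 159,-122, - 631/13, 55,57, 83, 811/8] 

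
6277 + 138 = 6415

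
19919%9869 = 181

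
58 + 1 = 59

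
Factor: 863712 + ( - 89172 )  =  774540=2^2*3^2*5^1 * 13^1*331^1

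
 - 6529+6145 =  - 384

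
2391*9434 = 22556694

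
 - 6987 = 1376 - 8363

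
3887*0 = 0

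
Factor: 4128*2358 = 9733824 = 2^6*3^3*43^1*131^1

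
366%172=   22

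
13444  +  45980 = 59424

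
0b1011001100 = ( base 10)716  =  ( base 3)222112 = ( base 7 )2042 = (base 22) 1ac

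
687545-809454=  - 121909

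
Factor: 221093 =221093^1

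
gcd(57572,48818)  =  2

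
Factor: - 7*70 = - 2^1 * 5^1*7^2= - 490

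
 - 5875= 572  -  6447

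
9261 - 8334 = 927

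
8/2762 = 4/1381= 0.00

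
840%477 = 363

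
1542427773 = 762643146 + 779784627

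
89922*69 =6204618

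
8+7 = 15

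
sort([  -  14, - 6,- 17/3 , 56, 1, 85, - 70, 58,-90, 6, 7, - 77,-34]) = [ - 90,- 77, - 70, - 34 , - 14, - 6, - 17/3, 1,6,7,  56 , 58,85]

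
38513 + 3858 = 42371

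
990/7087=990/7087 = 0.14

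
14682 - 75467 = - 60785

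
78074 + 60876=138950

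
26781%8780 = 441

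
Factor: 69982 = 2^1 * 11^1*3181^1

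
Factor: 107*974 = 2^1*107^1*487^1 = 104218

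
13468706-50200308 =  - 36731602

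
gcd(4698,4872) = 174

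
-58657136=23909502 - 82566638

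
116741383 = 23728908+93012475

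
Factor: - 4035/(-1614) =5/2=2^(  -  1)*5^1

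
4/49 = 4/49  =  0.08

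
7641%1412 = 581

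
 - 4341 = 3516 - 7857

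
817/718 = 1 + 99/718 =1.14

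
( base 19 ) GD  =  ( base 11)269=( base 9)382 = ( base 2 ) 100111101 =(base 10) 317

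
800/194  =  4+ 12/97 = 4.12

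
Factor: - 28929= - 3^1 *9643^1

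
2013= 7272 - 5259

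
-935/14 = -67 + 3/14 = - 66.79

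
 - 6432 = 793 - 7225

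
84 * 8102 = 680568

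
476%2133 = 476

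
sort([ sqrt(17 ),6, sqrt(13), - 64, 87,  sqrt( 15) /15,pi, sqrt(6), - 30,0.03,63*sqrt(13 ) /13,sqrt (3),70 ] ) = [- 64, - 30,0.03, sqrt(15) /15,  sqrt( 3) , sqrt(6 ),pi,sqrt(13), sqrt(17 ), 6, 63*sqrt (13)/13 , 70,87 ]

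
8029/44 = 182 + 21/44 =182.48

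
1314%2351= 1314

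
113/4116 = 113/4116 = 0.03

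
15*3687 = 55305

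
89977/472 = 190 + 297/472 = 190.63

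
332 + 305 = 637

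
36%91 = 36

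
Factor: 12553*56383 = 12553^1*56383^1 = 707775799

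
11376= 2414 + 8962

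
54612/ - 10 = - 27306/5 = -5461.20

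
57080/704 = 81 + 7/88 = 81.08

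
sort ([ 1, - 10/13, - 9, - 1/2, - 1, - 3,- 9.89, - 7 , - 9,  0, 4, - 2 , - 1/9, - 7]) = [ - 9.89, - 9,  -  9 ,-7, - 7, - 3, - 2, - 1,-10/13, - 1/2, - 1/9 , 0,1,  4]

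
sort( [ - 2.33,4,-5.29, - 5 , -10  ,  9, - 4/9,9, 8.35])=[ - 10,-5.29, - 5, - 2.33, - 4/9,4, 8.35,9,9]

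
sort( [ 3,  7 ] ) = [3, 7] 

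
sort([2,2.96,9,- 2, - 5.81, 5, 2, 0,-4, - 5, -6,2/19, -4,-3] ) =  [-6,-5.81 ,  -  5,  -  4,-4,-3,-2, 0,2/19,  2,2,2.96,5, 9] 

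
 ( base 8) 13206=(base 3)21220120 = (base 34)4XK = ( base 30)6C6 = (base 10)5766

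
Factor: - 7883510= - 2^1*5^1*788351^1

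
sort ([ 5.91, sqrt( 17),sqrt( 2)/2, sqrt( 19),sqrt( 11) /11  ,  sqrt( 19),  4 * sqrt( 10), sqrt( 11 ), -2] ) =[ - 2,sqrt (11)/11,  sqrt( 2)/2,sqrt(11), sqrt (17), sqrt ( 19),sqrt( 19), 5.91 , 4*sqrt( 10 )] 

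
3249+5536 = 8785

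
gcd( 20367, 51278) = 1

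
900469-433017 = 467452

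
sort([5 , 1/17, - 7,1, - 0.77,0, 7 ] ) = [ - 7, - 0.77,  0 , 1/17,  1, 5,7 ] 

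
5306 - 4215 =1091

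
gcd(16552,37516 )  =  4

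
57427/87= 660 + 7/87=660.08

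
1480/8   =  185  =  185.00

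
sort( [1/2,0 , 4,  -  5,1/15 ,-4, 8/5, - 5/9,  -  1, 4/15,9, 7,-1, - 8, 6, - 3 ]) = [ - 8, - 5, - 4, - 3 , - 1,-1, - 5/9,0, 1/15,4/15, 1/2,8/5, 4, 6,7,9]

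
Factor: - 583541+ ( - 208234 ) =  - 791775 = - 3^4*5^2*17^1 * 23^1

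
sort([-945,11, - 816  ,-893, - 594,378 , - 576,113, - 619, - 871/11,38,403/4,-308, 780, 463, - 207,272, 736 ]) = [  -  945 , - 893,-816,  -  619, - 594,  -  576, - 308, - 207, - 871/11,11,38,403/4,113,272 , 378, 463, 736, 780]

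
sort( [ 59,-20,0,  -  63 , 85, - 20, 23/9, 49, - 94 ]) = [  -  94 , - 63,-20,-20,0, 23/9 , 49,59,85]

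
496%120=16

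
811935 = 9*90215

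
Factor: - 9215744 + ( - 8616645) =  - 2141^1*8329^1 = - 17832389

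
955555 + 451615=1407170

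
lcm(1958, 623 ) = 13706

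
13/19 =13/19 = 0.68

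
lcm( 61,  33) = 2013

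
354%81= 30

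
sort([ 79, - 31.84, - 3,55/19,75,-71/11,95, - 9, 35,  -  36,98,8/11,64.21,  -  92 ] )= [- 92,-36,-31.84, - 9, - 71/11, - 3, 8/11 , 55/19,35,64.21 , 75,79,95,98 ]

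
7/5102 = 7/5102 = 0.00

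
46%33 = 13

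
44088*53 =2336664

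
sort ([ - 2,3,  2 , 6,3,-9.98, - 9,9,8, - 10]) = [  -  10,  -  9.98, -9 , - 2,2, 3,  3,  6, 8,  9 ] 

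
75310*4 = 301240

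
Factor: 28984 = 2^3*3623^1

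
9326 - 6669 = 2657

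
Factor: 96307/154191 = 3^(  -  1 )*103^ ( - 1)*193^1 = 193/309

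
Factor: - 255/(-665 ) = 51/133 = 3^1*7^( - 1) * 17^1 *19^ ( - 1 )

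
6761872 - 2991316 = 3770556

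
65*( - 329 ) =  - 21385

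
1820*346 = 629720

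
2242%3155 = 2242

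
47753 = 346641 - 298888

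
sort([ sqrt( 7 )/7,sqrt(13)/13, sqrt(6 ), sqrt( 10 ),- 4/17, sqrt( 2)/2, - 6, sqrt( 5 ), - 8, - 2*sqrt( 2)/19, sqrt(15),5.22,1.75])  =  [ - 8, - 6, - 4/17, - 2*sqrt( 2 )/19,sqrt(13)/13, sqrt(7) /7,sqrt( 2)/2, 1.75,sqrt(5), sqrt( 6),  sqrt( 10),sqrt ( 15), 5.22]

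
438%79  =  43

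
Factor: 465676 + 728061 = 1193737 =1193737^1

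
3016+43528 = 46544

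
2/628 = 1/314 =0.00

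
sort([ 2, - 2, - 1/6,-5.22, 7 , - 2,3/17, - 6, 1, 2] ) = [ - 6, - 5.22, - 2,-2, - 1/6,3/17 , 1,2,2,  7] 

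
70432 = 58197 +12235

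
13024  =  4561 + 8463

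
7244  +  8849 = 16093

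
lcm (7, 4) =28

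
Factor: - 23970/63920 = -2^( - 3)*3^1 = - 3/8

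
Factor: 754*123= 2^1*3^1*13^1*29^1 * 41^1 = 92742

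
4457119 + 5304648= 9761767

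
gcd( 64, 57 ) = 1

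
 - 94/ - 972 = 47/486= 0.10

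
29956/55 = 29956/55 = 544.65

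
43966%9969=4090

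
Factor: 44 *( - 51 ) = -2244 = - 2^2*3^1*11^1 * 17^1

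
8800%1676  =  420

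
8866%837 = 496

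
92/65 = 92/65 = 1.42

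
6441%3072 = 297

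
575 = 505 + 70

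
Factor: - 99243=-3^2*11027^1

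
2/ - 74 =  - 1/37 = - 0.03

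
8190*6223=50966370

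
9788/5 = 9788/5 = 1957.60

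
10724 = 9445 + 1279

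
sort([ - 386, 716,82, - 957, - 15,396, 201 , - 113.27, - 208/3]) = [ - 957, -386, - 113.27, - 208/3, - 15,82,  201, 396,716]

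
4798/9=4798/9 = 533.11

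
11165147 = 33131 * 337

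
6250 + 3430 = 9680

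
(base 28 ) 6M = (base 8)276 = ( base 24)7M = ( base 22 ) 8E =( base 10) 190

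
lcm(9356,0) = 0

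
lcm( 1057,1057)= 1057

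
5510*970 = 5344700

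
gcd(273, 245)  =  7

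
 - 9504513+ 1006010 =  - 8498503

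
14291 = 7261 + 7030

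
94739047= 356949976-262210929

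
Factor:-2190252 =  - 2^2 *3^1 * 37^1*4933^1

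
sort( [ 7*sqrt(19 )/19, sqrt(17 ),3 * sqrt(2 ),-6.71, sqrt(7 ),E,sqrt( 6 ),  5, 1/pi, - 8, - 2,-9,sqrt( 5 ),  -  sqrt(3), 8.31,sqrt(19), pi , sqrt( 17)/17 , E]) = [-9, - 8, - 6.71,  -  2, - sqrt(3 ), sqrt(17)/17,1/pi, 7*sqrt( 19)/19  ,  sqrt( 5 ) , sqrt( 6), sqrt( 7 ), E,E,pi,sqrt( 17 ), 3*sqrt(2 ), sqrt( 19), 5,8.31]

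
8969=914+8055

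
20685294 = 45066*459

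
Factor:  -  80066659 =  - 80066659^1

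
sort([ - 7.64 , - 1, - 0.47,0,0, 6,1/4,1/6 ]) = [ - 7.64, - 1, - 0.47, 0,0,1/6, 1/4, 6]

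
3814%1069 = 607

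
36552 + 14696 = 51248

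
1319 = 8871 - 7552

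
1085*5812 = 6306020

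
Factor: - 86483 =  - 197^1*439^1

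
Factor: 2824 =2^3*353^1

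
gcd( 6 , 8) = 2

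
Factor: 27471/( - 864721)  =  -3^1*11^(-1)*13^( - 1) * 6047^( - 1 )*9157^1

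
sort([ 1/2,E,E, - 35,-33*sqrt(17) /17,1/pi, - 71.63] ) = [ - 71.63, - 35 , - 33*sqrt(17)/17,1/pi,1/2 , E, E ]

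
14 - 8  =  6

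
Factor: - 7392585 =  - 3^1*5^1*492839^1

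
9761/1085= 8+ 1081/1085 = 9.00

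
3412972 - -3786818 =7199790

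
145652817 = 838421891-692769074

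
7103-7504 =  - 401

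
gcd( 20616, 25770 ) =5154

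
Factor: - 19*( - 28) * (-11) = - 5852 = - 2^2*7^1*11^1*19^1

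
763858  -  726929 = 36929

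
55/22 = 5/2 = 2.50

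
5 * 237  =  1185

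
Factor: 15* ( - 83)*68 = - 84660  =  - 2^2*3^1*5^1*17^1*83^1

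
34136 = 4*8534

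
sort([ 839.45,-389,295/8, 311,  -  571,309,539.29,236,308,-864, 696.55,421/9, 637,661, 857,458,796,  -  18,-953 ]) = [  -  953, - 864, - 571, - 389,-18,295/8,  421/9,236, 308,309,311, 458,539.29,637,661,696.55, 796,839.45,857]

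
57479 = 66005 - 8526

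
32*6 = 192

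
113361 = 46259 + 67102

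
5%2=1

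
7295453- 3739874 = 3555579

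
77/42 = 11/6= 1.83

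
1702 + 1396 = 3098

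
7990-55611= - 47621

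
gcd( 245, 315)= 35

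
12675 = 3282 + 9393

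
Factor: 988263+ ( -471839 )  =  516424 = 2^3 *64553^1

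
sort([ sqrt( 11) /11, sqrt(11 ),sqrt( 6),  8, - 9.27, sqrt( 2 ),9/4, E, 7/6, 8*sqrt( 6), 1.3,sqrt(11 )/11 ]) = [-9.27, sqrt(11)/11,  sqrt( 11 ) /11, 7/6 , 1.3,sqrt( 2), 9/4, sqrt (6), E, sqrt(11 ),8, 8 * sqrt( 6 )]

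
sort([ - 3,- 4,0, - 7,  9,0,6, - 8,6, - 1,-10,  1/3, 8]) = [ - 10,- 8,-7, - 4,-3, - 1,0, 0, 1/3,6,6,8, 9]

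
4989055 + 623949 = 5613004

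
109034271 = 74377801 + 34656470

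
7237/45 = 7237/45 = 160.82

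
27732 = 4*6933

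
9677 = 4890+4787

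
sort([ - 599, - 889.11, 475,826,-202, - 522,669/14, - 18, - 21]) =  [ - 889.11, - 599, - 522, - 202, - 21 , - 18,669/14, 475, 826 ] 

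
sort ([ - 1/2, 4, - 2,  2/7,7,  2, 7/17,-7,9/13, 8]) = [-7,-2, - 1/2, 2/7,7/17,9/13,2,4,7,  8]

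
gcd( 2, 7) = 1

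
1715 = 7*245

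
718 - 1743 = -1025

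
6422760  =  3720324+2702436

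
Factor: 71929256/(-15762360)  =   - 8991157/1970295 = - 3^( - 1 )*5^( - 1) * 7^2*23^( - 1)*281^1*653^1 * 5711^( - 1)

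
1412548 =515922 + 896626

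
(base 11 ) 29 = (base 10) 31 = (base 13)25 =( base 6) 51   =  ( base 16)1F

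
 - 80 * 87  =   - 6960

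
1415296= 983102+432194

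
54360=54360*1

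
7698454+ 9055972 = 16754426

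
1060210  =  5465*194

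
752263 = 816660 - 64397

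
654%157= 26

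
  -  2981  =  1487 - 4468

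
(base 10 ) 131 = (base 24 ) 5b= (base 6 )335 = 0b10000011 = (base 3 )11212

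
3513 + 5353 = 8866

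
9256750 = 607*15250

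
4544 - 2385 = 2159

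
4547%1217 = 896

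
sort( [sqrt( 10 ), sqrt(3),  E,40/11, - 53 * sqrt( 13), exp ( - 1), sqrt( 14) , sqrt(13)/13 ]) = [  -  53*sqrt(13), sqrt( 13)/13,exp( - 1), sqrt(3),E,sqrt(10),40/11,sqrt(14)]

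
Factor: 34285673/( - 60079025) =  - 5^( - 2)*2403161^( - 1) *34285673^1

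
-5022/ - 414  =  279/23 = 12.13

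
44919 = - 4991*( - 9)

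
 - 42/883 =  - 1 + 841/883 = - 0.05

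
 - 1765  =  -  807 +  - 958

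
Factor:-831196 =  - 2^2*207799^1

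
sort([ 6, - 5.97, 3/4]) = [-5.97,3/4, 6]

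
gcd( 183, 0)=183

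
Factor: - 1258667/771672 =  - 2^( - 3)*3^ ( - 1)*11^( - 1)*37^( - 1)*79^(-1)*1258667^1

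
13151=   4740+8411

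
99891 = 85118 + 14773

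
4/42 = 2/21 = 0.10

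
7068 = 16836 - 9768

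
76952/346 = 38476/173 = 222.40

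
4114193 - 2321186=1793007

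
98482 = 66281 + 32201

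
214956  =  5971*36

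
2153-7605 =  - 5452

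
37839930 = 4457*8490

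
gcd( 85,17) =17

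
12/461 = 12/461 = 0.03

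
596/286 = 2 + 12/143 = 2.08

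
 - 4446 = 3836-8282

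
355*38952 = 13827960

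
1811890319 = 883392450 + 928497869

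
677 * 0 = 0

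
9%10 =9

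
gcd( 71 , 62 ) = 1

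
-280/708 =-1 + 107/177 = - 0.40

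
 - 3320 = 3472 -6792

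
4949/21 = 235+2/3= 235.67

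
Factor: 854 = 2^1*7^1*61^1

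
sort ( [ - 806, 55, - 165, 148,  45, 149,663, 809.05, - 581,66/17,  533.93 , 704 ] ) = [ - 806, - 581, - 165, 66/17, 45,  55, 148, 149,533.93,663, 704, 809.05]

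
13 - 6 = 7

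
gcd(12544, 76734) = 98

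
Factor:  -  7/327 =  - 3^(- 1)*7^1*109^( - 1)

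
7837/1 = 7837 = 7837.00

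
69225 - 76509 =  -  7284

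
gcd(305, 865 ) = 5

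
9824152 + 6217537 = 16041689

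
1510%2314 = 1510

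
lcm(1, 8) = 8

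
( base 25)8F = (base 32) 6N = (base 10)215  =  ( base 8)327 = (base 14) 115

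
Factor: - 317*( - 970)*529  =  2^1 * 5^1*23^2*97^1*317^1  =  162662210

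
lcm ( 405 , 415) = 33615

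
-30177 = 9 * (-3353 )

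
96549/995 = 97 + 34/995 = 97.03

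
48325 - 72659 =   -  24334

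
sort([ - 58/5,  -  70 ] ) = [ - 70 , - 58/5]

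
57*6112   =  348384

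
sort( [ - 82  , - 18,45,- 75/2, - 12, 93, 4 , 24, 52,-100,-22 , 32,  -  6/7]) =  [ - 100, - 82,-75/2,  -  22, - 18, - 12, - 6/7,4,24, 32,45, 52,93 ] 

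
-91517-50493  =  -142010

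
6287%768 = 143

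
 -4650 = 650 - 5300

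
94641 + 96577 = 191218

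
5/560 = 1/112  =  0.01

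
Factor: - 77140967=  - 37^1*41^1*211^1*241^1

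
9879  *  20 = 197580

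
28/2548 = 1/91 = 0.01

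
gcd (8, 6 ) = 2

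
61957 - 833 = 61124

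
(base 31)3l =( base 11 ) A4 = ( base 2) 1110010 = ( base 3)11020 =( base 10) 114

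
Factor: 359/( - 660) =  - 2^( - 2) * 3^(-1)*5^( - 1)*11^( - 1) *359^1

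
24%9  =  6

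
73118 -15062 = 58056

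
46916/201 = 233 + 83/201 = 233.41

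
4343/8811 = 4343/8811 = 0.49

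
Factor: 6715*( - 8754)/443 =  - 2^1 * 3^1*5^1*17^1*79^1*443^( -1)*1459^1  =  - 58783110/443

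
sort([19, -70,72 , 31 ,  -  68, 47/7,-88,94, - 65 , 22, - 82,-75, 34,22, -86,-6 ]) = [ - 88, - 86, - 82, -75, - 70, - 68, - 65 ,-6 , 47/7 , 19 , 22, 22, 31, 34, 72,94]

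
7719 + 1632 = 9351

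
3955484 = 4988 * 793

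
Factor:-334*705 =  - 235470= - 2^1*3^1*5^1*47^1*167^1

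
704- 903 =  - 199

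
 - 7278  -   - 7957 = 679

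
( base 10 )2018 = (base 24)3C2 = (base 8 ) 3742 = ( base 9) 2682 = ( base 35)1MN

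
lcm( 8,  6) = 24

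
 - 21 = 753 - 774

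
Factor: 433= 433^1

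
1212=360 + 852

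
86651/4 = 86651/4 = 21662.75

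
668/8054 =334/4027=0.08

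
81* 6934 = 561654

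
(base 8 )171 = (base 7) 232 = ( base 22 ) 5B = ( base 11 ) 100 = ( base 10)121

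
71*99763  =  7083173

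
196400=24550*8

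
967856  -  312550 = 655306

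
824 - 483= 341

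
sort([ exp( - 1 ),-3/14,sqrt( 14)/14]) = [  -  3/14,  sqrt(14 ) /14,exp( - 1) ] 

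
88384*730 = 64520320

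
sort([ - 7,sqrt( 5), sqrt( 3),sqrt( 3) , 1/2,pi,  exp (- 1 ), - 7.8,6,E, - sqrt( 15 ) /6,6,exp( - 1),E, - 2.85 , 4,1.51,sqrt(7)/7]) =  [ - 7.8,  -  7,-2.85,  -  sqrt( 15) /6, exp (  -  1),exp ( - 1), sqrt( 7)/7,1/2,1.51, sqrt (3),sqrt( 3 ),sqrt ( 5), E,E,pi,  4, 6, 6] 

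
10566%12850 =10566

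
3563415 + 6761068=10324483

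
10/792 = 5/396 = 0.01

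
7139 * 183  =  1306437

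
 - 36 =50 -86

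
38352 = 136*282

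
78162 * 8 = 625296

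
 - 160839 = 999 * (  -  161)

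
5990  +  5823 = 11813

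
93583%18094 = 3113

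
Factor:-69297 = - 3^1* 23099^1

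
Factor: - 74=- 2^1*37^1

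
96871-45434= 51437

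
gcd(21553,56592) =1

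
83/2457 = 83/2457 = 0.03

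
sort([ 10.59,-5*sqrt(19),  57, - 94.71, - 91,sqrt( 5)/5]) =[  -  94.71, - 91,- 5*sqrt(19 ),sqrt ( 5 )/5,10.59, 57]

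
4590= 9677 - 5087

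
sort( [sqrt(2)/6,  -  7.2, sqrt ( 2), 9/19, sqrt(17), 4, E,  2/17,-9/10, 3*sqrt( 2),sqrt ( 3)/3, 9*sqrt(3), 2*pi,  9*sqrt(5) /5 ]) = [ - 7.2, - 9/10,2/17,sqrt( 2)/6,9/19, sqrt(3 )/3,sqrt( 2 ), E,4 , 9*sqrt(5)/5 , sqrt(17 ),3*sqrt(2 ), 2*pi,9*sqrt( 3)] 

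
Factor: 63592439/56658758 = 2^ (-1 ) *13^( - 1 )*31^1*61^1*167^( - 1) * 13049^(  -  1 )*33629^1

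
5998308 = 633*9476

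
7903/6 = 7903/6 = 1317.17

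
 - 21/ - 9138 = 7/3046 = 0.00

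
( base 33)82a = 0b10001001010100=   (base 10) 8788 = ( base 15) 290D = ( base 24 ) f64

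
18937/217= 87 + 58/217=87.27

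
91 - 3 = 88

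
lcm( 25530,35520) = 816960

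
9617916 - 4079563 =5538353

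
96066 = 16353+79713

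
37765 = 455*83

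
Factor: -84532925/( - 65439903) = 3^(-1)*5^2 * 17^1 * 198901^1*21813301^(-1)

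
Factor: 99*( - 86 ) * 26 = -221364 = -  2^2*3^2 * 11^1*  13^1*43^1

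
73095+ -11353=61742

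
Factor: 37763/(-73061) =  - 11^1*3433^1*73061^( - 1)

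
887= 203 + 684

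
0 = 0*43995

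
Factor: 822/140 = 2^( - 1)*3^1*5^( - 1 )*7^(-1)*137^1 = 411/70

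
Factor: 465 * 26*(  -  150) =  - 1813500  =  -2^2*3^2*5^3 * 13^1*31^1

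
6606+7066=13672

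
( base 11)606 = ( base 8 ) 1334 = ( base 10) 732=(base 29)P7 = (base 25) 147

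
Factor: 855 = 3^2*5^1*19^1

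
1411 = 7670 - 6259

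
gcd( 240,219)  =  3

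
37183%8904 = 1567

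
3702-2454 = 1248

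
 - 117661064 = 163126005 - 280787069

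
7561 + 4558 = 12119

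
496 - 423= 73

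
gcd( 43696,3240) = 8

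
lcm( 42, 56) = 168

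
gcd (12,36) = 12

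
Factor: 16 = 2^4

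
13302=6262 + 7040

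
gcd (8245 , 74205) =8245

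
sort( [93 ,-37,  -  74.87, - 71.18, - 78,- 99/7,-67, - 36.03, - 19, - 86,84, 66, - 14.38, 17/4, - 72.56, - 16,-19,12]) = [-86, -78, - 74.87,- 72.56 ,  -  71.18, - 67, - 37,-36.03,-19, - 19, - 16, - 14.38, - 99/7, 17/4,12, 66,84,93]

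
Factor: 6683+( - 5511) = 1172 = 2^2*293^1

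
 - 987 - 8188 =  - 9175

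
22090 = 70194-48104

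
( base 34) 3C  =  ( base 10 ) 114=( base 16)72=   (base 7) 222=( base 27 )46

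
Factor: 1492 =2^2*373^1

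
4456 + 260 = 4716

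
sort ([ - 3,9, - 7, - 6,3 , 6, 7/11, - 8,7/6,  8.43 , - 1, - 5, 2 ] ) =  [ - 8, - 7,-6 , - 5, - 3, - 1, 7/11, 7/6,2,3,6,8.43,9]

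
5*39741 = 198705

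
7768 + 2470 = 10238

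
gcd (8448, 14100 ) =12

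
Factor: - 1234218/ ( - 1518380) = 617109/759190= 2^( - 1)*3^1*5^( - 1 )*31^(- 2)*79^( - 1)*205703^1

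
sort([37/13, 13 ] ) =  [37/13,13]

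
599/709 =599/709 = 0.84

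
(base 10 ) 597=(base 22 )153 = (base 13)36C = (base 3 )211010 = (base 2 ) 1001010101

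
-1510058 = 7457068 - 8967126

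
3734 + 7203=10937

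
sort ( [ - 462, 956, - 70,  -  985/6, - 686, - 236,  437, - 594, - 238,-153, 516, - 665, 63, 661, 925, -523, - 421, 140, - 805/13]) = [  -  686, - 665, - 594, - 523,-462, - 421, - 238, - 236, - 985/6, -153, - 70, -805/13,63,140,437, 516,661, 925, 956]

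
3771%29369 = 3771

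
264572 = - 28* ( - 9449 ) 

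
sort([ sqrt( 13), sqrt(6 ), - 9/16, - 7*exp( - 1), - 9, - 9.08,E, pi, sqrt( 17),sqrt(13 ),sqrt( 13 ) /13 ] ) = [-9.08, - 9,- 7*exp( -1) , -9/16,sqrt(13) /13, sqrt( 6),E, pi, sqrt( 13),  sqrt( 13),sqrt( 17 ) ]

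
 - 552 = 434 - 986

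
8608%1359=454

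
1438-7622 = -6184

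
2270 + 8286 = 10556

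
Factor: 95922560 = 2^7 *5^1*  67^1 * 2237^1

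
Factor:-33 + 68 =35 = 5^1*7^1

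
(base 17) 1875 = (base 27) A25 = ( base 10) 7349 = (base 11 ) 5581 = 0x1CB5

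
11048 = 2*5524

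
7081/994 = 7 + 123/994 = 7.12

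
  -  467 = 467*( - 1)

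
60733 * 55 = 3340315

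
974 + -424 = 550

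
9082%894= 142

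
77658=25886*3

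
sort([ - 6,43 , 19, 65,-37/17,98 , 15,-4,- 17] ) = [ - 17, - 6,-4,-37/17, 15, 19  ,  43,65, 98]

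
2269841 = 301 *7541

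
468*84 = 39312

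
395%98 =3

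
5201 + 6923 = 12124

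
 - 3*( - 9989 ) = 29967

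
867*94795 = 82187265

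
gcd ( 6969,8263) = 1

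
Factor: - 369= - 3^2*41^1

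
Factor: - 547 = -547^1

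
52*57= 2964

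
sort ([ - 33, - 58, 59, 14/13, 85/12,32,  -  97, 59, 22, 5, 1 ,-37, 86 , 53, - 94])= [-97, - 94, - 58,  -  37, - 33,1, 14/13, 5,85/12,22, 32,53, 59, 59, 86 ]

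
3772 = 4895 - 1123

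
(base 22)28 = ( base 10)52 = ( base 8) 64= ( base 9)57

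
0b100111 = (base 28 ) 1B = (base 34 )15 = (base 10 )39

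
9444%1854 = 174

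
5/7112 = 5/7112 = 0.00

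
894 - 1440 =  - 546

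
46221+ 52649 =98870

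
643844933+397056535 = 1040901468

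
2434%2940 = 2434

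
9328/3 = 3109+ 1/3 = 3109.33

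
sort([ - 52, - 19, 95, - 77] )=[ - 77, - 52, - 19, 95] 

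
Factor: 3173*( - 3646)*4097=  - 47397201526=- 2^1*17^1*19^1*167^1*241^1 * 1823^1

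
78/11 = 7 +1/11 = 7.09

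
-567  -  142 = -709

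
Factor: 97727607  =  3^3 *67^1  *89^1 * 607^1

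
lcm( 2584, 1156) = 43928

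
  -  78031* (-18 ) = 1404558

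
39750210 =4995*7958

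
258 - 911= - 653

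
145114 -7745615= -7600501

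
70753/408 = 70753/408 = 173.41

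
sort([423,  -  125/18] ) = [  -  125/18,  423 ] 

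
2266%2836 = 2266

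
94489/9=94489/9 = 10498.78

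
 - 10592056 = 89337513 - 99929569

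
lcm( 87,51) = 1479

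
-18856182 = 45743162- 64599344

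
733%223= 64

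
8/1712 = 1/214 = 0.00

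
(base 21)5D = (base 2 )1110110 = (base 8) 166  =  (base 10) 118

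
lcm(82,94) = 3854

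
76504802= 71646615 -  - 4858187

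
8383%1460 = 1083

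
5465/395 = 1093/79 = 13.84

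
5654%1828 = 170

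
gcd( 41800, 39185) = 5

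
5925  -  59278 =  - 53353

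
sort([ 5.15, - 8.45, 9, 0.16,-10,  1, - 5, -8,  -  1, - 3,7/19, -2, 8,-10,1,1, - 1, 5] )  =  [ - 10,-10,-8.45, - 8, - 5, -3,-2, - 1 , - 1,  0.16, 7/19,1, 1, 1, 5,5.15,8,9] 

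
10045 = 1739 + 8306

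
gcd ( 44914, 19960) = 2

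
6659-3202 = 3457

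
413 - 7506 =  - 7093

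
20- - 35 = 55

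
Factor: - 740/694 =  - 2^1 *5^1 * 37^1*347^( -1)= - 370/347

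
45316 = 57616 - 12300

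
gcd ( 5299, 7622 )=1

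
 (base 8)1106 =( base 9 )716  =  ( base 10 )582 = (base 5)4312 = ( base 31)io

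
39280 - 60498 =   -  21218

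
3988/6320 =997/1580 = 0.63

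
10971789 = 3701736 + 7270053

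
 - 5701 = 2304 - 8005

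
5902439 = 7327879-1425440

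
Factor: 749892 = 2^2 * 3^1*11^1*13^1*19^1*23^1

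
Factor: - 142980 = - 2^2  *  3^1*5^1*2383^1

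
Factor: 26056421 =26056421^1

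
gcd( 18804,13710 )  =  6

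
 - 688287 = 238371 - 926658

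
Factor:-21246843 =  - 3^1 *37^1*191413^1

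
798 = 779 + 19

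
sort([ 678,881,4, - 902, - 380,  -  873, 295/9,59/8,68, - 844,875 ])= [ - 902, - 873,  -  844, - 380 , 4,  59/8,  295/9,68,678, 875,881 ]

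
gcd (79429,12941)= 1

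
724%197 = 133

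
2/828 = 1/414  =  0.00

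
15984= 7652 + 8332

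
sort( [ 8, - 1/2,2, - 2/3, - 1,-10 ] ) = [  -  10, - 1, - 2/3,-1/2,  2, 8]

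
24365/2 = 24365/2 = 12182.50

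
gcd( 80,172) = 4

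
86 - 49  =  37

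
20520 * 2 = 41040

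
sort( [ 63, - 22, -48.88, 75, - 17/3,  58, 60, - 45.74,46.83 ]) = [ - 48.88, - 45.74,- 22, - 17/3, 46.83,58,60, 63, 75 ]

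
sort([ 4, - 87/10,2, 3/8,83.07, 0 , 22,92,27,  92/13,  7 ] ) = [-87/10, 0,3/8, 2,4,7,92/13,22, 27,83.07, 92]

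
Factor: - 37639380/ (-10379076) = 5^1*19^1*137^1*241^1*577^(-1)*1499^( - 1) = 3136615/864923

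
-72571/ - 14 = 72571/14= 5183.64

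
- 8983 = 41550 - 50533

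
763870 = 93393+670477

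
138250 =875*158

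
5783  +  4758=10541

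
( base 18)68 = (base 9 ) 138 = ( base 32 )3k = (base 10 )116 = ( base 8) 164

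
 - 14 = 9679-9693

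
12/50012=3/12503= 0.00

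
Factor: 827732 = 2^2*206933^1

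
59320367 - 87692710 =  -28372343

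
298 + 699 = 997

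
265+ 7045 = 7310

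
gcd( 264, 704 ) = 88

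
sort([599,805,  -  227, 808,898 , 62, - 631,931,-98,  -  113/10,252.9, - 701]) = [ - 701, - 631,  -  227,  -  98,- 113/10, 62,  252.9,  599, 805, 808,898,931 ] 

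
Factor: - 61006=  - 2^1 * 11^1 * 47^1 * 59^1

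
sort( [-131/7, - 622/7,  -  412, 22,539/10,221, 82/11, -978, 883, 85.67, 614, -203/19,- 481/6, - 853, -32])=[  -  978,  -  853, - 412, - 622/7 ,- 481/6, - 32,- 131/7,  -  203/19,82/11 , 22, 539/10 , 85.67, 221,  614, 883]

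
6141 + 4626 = 10767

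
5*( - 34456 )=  - 172280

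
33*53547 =1767051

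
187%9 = 7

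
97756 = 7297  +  90459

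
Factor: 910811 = 11^1*31^1*2671^1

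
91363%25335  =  15358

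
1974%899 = 176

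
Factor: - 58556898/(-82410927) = 19518966/27470309 = 2^1*3^2*19^1*31^( - 1)*907^(-1)*977^(  -  1 ) * 57073^1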